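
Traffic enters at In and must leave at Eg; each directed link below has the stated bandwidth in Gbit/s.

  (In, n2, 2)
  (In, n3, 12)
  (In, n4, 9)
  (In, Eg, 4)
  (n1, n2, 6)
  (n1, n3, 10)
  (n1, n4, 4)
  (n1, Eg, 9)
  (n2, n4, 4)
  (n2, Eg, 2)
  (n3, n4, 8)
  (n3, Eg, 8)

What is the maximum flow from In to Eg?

14

Augment In→Eg: bottleneck 4, flow now 4.
Augment In→n2→Eg: bottleneck 2, flow now 6.
Augment In→n3→Eg: bottleneck 8, flow now 14.
No augmenting path remains; maximum flow = 14.
In the residual graph, reachable from In: {In, n3, n4}.
Min-cut edges: In→n2 (2), In→Eg (4), n3→Eg (8); capacity 2 + 4 + 8 = 14.
This cut is saturated, so no flow can exceed 14.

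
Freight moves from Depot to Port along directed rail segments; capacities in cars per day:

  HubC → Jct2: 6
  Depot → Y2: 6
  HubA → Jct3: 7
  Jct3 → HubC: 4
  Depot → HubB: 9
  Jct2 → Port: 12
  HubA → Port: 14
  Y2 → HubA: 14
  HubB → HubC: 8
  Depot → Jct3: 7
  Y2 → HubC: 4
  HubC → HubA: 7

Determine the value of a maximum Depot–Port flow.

Augment Depot→Y2→HubA→Port: bottleneck 6, flow now 6.
Augment Depot→HubB→HubC→HubA→Port: bottleneck 7, flow now 13.
Augment Depot→HubB→HubC→Jct2→Port: bottleneck 1, flow now 14.
Augment Depot→Jct3→HubC→Jct2→Port: bottleneck 4, flow now 18.
No augmenting path remains; maximum flow = 18.
In the residual graph, reachable from Depot: {Depot, HubB, Jct3}.
Min-cut edges: Depot→Y2 (6), HubB→HubC (8), Jct3→HubC (4); capacity 6 + 8 + 4 = 18.
This cut is saturated, so no flow can exceed 18.

18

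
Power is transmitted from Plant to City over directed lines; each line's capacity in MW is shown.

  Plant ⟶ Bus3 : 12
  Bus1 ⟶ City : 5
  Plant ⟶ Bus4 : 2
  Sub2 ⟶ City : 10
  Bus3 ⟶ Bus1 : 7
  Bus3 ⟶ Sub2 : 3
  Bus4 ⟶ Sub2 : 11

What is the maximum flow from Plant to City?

Augment Plant→Bus4→Sub2→City: bottleneck 2, flow now 2.
Augment Plant→Bus3→Sub2→City: bottleneck 3, flow now 5.
Augment Plant→Bus3→Bus1→City: bottleneck 5, flow now 10.
No augmenting path remains; maximum flow = 10.
In the residual graph, reachable from Plant: {Plant, Bus3, Bus1}.
Min-cut edges: Plant→Bus4 (2), Bus3→Sub2 (3), Bus1→City (5); capacity 2 + 3 + 5 = 10.
This cut is saturated, so no flow can exceed 10.

10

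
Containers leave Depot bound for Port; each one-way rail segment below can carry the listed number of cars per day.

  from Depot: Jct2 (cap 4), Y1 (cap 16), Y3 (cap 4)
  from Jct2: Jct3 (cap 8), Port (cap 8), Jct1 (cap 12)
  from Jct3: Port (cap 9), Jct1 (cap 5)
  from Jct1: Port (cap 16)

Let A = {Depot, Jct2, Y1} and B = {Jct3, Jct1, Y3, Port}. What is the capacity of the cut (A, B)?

Edges leaving {Depot, Jct2, Y1}: Depot→Y3 (4), Jct2→Jct3 (8), Jct2→Jct1 (12), Jct2→Port (8).
Cut capacity = 4 + 8 + 12 + 8 = 32.

32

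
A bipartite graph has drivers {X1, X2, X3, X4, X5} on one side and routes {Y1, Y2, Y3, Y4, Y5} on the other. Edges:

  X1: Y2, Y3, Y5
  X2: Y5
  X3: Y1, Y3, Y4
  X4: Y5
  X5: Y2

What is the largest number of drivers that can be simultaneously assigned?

Unit-capacity flow: source→left, listed edges, right→sink; max matching = max flow.
Augmenting path X1→Y2 (+1); matched 1.
Augmenting path X2→Y5 (+1); matched 2.
Augmenting path X3→Y1 (+1); matched 3.
Augmenting path X5→Y2→X1→Y3 (+1); matched 4.
No augmenting path remains; maximum matching = 4.
König certificate: {X1, X3, X5, Y5} is a vertex cover of size 4 (every listed pair touches it), so no matching can be larger.

4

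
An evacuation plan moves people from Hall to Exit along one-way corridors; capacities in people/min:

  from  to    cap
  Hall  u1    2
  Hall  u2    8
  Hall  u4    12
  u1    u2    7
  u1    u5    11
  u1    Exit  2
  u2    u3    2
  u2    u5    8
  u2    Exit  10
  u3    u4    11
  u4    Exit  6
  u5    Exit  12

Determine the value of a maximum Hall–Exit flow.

Augment Hall→u1→Exit: bottleneck 2, flow now 2.
Augment Hall→u2→Exit: bottleneck 8, flow now 10.
Augment Hall→u4→Exit: bottleneck 6, flow now 16.
No augmenting path remains; maximum flow = 16.
In the residual graph, reachable from Hall: {Hall, u4}.
Min-cut edges: Hall→u1 (2), Hall→u2 (8), u4→Exit (6); capacity 2 + 8 + 6 = 16.
This cut is saturated, so no flow can exceed 16.

16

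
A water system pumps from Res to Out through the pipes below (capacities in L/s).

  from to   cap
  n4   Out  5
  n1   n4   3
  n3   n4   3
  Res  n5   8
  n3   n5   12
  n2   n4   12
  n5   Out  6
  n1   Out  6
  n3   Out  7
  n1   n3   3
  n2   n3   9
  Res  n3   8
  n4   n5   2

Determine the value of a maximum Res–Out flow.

14

Augment Res→n3→Out: bottleneck 7, flow now 7.
Augment Res→n5→Out: bottleneck 6, flow now 13.
Augment Res→n3→n4→Out: bottleneck 1, flow now 14.
No augmenting path remains; maximum flow = 14.
In the residual graph, reachable from Res: {Res, n5}.
Min-cut edges: Res→n3 (8), n5→Out (6); capacity 8 + 6 = 14.
This cut is saturated, so no flow can exceed 14.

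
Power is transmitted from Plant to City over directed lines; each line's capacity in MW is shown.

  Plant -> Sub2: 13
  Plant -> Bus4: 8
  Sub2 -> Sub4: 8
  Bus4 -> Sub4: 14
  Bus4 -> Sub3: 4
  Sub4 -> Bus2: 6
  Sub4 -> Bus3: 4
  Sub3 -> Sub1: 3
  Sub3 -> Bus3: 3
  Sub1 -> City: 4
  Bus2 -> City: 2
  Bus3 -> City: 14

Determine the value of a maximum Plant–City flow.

Augment Plant→Sub2→Sub4→Bus2→City: bottleneck 2, flow now 2.
Augment Plant→Sub2→Sub4→Bus3→City: bottleneck 4, flow now 6.
Augment Plant→Bus4→Sub3→Sub1→City: bottleneck 3, flow now 9.
Augment Plant→Bus4→Sub3→Bus3→City: bottleneck 1, flow now 10.
No augmenting path remains; maximum flow = 10.
In the residual graph, reachable from Plant: {Plant, Sub2, Bus4, Sub4, Bus2}.
Min-cut edges: Bus4→Sub3 (4), Sub4→Bus3 (4), Bus2→City (2); capacity 4 + 4 + 2 = 10.
This cut is saturated, so no flow can exceed 10.

10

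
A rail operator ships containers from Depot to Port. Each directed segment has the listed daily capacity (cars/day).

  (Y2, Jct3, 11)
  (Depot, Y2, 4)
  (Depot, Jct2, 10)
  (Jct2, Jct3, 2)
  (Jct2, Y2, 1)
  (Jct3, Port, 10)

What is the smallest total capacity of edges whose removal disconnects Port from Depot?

Augment Depot→Jct2→Jct3→Port: bottleneck 2, flow now 2.
Augment Depot→Y2→Jct3→Port: bottleneck 4, flow now 6.
Augment Depot→Jct2→Y2→Jct3→Port: bottleneck 1, flow now 7.
No augmenting path remains; maximum flow = 7.
By max-flow min-cut, the minimum cut capacity equals the max flow.
In the residual graph, reachable from Depot: {Depot, Jct2}.
Min-cut edges: Depot→Y2 (4), Jct2→Y2 (1), Jct2→Jct3 (2); capacity 4 + 1 + 2 = 7.

7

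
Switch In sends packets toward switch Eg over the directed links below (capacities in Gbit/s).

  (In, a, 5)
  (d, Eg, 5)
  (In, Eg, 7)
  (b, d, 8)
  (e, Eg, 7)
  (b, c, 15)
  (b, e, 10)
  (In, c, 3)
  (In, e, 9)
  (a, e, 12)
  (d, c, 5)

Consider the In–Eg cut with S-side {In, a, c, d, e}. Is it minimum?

No — its capacity is 19, but the minimum cut has capacity 14.

Given cut capacity: 7 + 5 + 7 = 19.
Augment In→Eg: bottleneck 7, flow now 7.
Augment In→e→Eg: bottleneck 7, flow now 14.
No augmenting path remains; maximum flow = 14.
In the residual graph, reachable from In: {In, a, c, e}.
Min-cut edges: In→Eg (7), e→Eg (7); capacity 7 + 7 = 14.
Cut capacity 19 exceeds the max flow 14, so it is not minimum.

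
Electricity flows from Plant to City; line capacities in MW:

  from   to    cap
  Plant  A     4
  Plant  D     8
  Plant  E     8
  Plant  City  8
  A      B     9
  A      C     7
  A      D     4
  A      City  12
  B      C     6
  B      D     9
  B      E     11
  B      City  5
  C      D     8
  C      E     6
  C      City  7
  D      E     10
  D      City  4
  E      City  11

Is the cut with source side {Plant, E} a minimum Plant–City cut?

No — its capacity is 31, but the minimum cut has capacity 27.

Given cut capacity: 4 + 8 + 8 + 11 = 31.
Augment Plant→City: bottleneck 8, flow now 8.
Augment Plant→A→City: bottleneck 4, flow now 12.
Augment Plant→D→City: bottleneck 4, flow now 16.
Augment Plant→E→City: bottleneck 8, flow now 24.
Augment Plant→D→E→City: bottleneck 3, flow now 27.
No augmenting path remains; maximum flow = 27.
In the residual graph, reachable from Plant: {Plant, D, E}.
Min-cut edges: Plant→A (4), Plant→City (8), D→City (4), E→City (11); capacity 4 + 8 + 4 + 11 = 27.
Cut capacity 31 exceeds the max flow 27, so it is not minimum.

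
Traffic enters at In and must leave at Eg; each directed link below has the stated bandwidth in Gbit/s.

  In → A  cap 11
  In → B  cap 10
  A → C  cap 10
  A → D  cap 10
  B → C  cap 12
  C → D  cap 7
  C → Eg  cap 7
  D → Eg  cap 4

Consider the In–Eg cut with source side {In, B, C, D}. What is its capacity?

22

Edges leaving {In, B, C, D}: In→A (11), C→Eg (7), D→Eg (4).
Cut capacity = 11 + 7 + 4 = 22.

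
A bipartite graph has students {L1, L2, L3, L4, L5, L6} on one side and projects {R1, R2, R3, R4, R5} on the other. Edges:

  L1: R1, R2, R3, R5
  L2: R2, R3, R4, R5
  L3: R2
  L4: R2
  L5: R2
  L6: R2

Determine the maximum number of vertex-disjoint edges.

3

Unit-capacity flow: source→left, listed edges, right→sink; max matching = max flow.
Augmenting path L1→R1 (+1); matched 1.
Augmenting path L2→R2 (+1); matched 2.
Augmenting path L3→R2→L2→R3 (+1); matched 3.
No augmenting path remains; maximum matching = 3.
König certificate: {L1, L2, R2} is a vertex cover of size 3 (every listed pair touches it), so no matching can be larger.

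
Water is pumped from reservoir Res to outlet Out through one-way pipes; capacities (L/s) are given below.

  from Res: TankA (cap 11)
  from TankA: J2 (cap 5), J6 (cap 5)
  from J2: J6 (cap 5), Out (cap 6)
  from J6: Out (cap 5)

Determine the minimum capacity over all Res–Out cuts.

10

Augment Res→TankA→J2→Out: bottleneck 5, flow now 5.
Augment Res→TankA→J6→Out: bottleneck 5, flow now 10.
No augmenting path remains; maximum flow = 10.
By max-flow min-cut, the minimum cut capacity equals the max flow.
In the residual graph, reachable from Res: {Res, TankA}.
Min-cut edges: TankA→J2 (5), TankA→J6 (5); capacity 5 + 5 = 10.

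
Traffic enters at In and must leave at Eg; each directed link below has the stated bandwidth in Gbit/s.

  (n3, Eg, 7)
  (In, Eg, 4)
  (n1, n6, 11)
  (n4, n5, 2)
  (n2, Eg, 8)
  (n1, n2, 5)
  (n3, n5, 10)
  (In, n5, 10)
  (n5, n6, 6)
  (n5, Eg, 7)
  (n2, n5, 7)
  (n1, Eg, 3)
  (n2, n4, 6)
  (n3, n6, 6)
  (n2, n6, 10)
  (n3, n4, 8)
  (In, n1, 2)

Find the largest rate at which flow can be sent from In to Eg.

Augment In→Eg: bottleneck 4, flow now 4.
Augment In→n1→Eg: bottleneck 2, flow now 6.
Augment In→n5→Eg: bottleneck 7, flow now 13.
No augmenting path remains; maximum flow = 13.
In the residual graph, reachable from In: {In, n5, n6}.
Min-cut edges: In→n1 (2), In→Eg (4), n5→Eg (7); capacity 2 + 4 + 7 = 13.
This cut is saturated, so no flow can exceed 13.

13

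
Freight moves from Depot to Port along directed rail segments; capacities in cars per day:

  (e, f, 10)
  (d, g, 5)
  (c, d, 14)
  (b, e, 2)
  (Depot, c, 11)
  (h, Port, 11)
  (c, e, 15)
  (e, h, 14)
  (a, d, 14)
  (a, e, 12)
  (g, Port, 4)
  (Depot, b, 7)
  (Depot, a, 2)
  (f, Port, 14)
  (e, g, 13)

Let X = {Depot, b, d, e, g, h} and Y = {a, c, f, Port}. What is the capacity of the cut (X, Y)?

38

Edges leaving {Depot, b, d, e, g, h}: Depot→a (2), Depot→c (11), e→f (10), g→Port (4), h→Port (11).
Cut capacity = 2 + 11 + 10 + 4 + 11 = 38.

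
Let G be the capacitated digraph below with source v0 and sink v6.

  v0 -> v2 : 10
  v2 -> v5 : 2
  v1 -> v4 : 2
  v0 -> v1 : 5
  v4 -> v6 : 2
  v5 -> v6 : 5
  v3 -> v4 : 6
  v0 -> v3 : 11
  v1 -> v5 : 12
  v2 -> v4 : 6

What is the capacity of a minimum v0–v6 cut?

Augment v0→v1→v4→v6: bottleneck 2, flow now 2.
Augment v0→v1→v5→v6: bottleneck 3, flow now 5.
Augment v0→v2→v5→v6: bottleneck 2, flow now 7.
No augmenting path remains; maximum flow = 7.
By max-flow min-cut, the minimum cut capacity equals the max flow.
In the residual graph, reachable from v0: {v0, v1, v2, v3, v4, v5}.
Min-cut edges: v4→v6 (2), v5→v6 (5); capacity 2 + 5 = 7.

7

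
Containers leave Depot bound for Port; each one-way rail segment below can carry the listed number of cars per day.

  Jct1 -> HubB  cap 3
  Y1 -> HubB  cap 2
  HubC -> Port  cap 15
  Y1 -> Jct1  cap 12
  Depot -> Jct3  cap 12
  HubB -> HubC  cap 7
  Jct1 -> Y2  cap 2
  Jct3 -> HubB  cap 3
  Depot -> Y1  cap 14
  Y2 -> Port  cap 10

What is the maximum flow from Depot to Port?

Augment Depot→Jct3→HubB→HubC→Port: bottleneck 3, flow now 3.
Augment Depot→Y1→Jct1→Y2→Port: bottleneck 2, flow now 5.
Augment Depot→Y1→HubB→HubC→Port: bottleneck 2, flow now 7.
Augment Depot→Y1→Jct1→HubB→HubC→Port: bottleneck 2, flow now 9.
No augmenting path remains; maximum flow = 9.
In the residual graph, reachable from Depot: {Depot, Jct3, Y1, Jct1, HubB}.
Min-cut edges: Jct1→Y2 (2), HubB→HubC (7); capacity 2 + 7 = 9.
This cut is saturated, so no flow can exceed 9.

9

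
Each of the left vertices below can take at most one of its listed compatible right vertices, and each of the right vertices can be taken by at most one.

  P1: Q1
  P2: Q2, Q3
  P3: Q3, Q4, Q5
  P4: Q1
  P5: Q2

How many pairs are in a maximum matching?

4

Unit-capacity flow: source→left, listed edges, right→sink; max matching = max flow.
Augmenting path P1→Q1 (+1); matched 1.
Augmenting path P2→Q2 (+1); matched 2.
Augmenting path P3→Q3 (+1); matched 3.
Augmenting path P5→Q2→P2→Q3→P3→Q4 (+1); matched 4.
No augmenting path remains; maximum matching = 4.
König certificate: {P2, P3, P5, Q1} is a vertex cover of size 4 (every listed pair touches it), so no matching can be larger.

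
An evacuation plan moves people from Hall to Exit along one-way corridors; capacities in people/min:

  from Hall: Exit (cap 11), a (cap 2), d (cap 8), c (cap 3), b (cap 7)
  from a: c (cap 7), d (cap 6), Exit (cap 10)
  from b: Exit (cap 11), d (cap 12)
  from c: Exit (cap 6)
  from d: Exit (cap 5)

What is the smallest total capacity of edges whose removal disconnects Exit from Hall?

28

Augment Hall→Exit: bottleneck 11, flow now 11.
Augment Hall→a→Exit: bottleneck 2, flow now 13.
Augment Hall→b→Exit: bottleneck 7, flow now 20.
Augment Hall→c→Exit: bottleneck 3, flow now 23.
Augment Hall→d→Exit: bottleneck 5, flow now 28.
No augmenting path remains; maximum flow = 28.
By max-flow min-cut, the minimum cut capacity equals the max flow.
In the residual graph, reachable from Hall: {Hall, d}.
Min-cut edges: Hall→a (2), Hall→b (7), Hall→c (3), Hall→Exit (11), d→Exit (5); capacity 2 + 7 + 3 + 11 + 5 = 28.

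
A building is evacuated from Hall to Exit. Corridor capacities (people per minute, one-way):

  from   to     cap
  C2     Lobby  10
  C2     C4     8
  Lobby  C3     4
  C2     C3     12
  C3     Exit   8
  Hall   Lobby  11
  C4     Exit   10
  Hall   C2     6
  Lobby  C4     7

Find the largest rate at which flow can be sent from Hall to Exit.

17

Augment Hall→C2→C4→Exit: bottleneck 6, flow now 6.
Augment Hall→Lobby→C4→Exit: bottleneck 4, flow now 10.
Augment Hall→Lobby→C3→Exit: bottleneck 4, flow now 14.
Augment Hall→Lobby→C4→C2→C3→Exit: bottleneck 3, flow now 17. (uses reverse residual edge)
No augmenting path remains; maximum flow = 17.
In the residual graph, reachable from Hall: {Hall}.
Min-cut edges: Hall→C2 (6), Hall→Lobby (11); capacity 6 + 11 = 17.
This cut is saturated, so no flow can exceed 17.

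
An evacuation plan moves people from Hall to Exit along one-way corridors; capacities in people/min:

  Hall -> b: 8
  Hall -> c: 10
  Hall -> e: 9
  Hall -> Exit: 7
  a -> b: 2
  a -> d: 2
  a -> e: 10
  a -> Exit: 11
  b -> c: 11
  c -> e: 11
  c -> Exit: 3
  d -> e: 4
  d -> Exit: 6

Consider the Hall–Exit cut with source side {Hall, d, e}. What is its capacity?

Edges leaving {Hall, d, e}: Hall→b (8), Hall→c (10), Hall→Exit (7), d→Exit (6).
Cut capacity = 8 + 10 + 7 + 6 = 31.

31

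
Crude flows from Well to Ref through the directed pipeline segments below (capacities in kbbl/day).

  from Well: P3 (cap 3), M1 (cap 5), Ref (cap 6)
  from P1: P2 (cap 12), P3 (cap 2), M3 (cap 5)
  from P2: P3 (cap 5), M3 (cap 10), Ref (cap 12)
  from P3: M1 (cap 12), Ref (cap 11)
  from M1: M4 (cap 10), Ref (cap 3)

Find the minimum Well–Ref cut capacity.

12

Augment Well→Ref: bottleneck 6, flow now 6.
Augment Well→P3→Ref: bottleneck 3, flow now 9.
Augment Well→M1→Ref: bottleneck 3, flow now 12.
No augmenting path remains; maximum flow = 12.
By max-flow min-cut, the minimum cut capacity equals the max flow.
In the residual graph, reachable from Well: {Well, M1, M4}.
Min-cut edges: Well→P3 (3), Well→Ref (6), M1→Ref (3); capacity 3 + 6 + 3 = 12.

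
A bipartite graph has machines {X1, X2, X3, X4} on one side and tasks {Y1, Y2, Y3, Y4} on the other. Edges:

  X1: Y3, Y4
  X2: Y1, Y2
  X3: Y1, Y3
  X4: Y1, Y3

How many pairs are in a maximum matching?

4

Unit-capacity flow: source→left, listed edges, right→sink; max matching = max flow.
Augmenting path X1→Y3 (+1); matched 1.
Augmenting path X2→Y1 (+1); matched 2.
Augmenting path X3→Y1→X2→Y2 (+1); matched 3.
Augmenting path X4→Y3→X1→Y4 (+1); matched 4.
No augmenting path remains; maximum matching = 4.
König certificate: {X1, X2, X3, X4} is a vertex cover of size 4 (every listed pair touches it), so no matching can be larger.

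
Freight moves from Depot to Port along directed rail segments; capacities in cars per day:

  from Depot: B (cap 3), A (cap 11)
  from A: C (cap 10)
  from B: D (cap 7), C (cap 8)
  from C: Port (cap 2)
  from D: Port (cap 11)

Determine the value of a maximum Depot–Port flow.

5

Augment Depot→A→C→Port: bottleneck 2, flow now 2.
Augment Depot→B→D→Port: bottleneck 3, flow now 5.
No augmenting path remains; maximum flow = 5.
In the residual graph, reachable from Depot: {Depot, A, C}.
Min-cut edges: Depot→B (3), C→Port (2); capacity 3 + 2 = 5.
This cut is saturated, so no flow can exceed 5.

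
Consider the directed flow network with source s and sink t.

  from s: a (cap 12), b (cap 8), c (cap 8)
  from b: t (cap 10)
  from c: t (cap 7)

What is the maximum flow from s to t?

Augment s→b→t: bottleneck 8, flow now 8.
Augment s→c→t: bottleneck 7, flow now 15.
No augmenting path remains; maximum flow = 15.
In the residual graph, reachable from s: {s, a, c}.
Min-cut edges: s→b (8), c→t (7); capacity 8 + 7 = 15.
This cut is saturated, so no flow can exceed 15.

15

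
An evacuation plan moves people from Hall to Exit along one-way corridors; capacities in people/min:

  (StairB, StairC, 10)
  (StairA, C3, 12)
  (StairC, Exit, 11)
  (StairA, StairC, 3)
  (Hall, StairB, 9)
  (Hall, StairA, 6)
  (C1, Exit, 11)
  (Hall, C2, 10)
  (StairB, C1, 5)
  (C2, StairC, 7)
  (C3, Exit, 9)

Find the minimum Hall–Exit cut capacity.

Augment Hall→C2→StairC→Exit: bottleneck 7, flow now 7.
Augment Hall→StairB→StairC→Exit: bottleneck 4, flow now 11.
Augment Hall→StairB→C1→Exit: bottleneck 5, flow now 16.
Augment Hall→StairA→C3→Exit: bottleneck 6, flow now 22.
No augmenting path remains; maximum flow = 22.
By max-flow min-cut, the minimum cut capacity equals the max flow.
In the residual graph, reachable from Hall: {Hall, C2}.
Min-cut edges: Hall→StairB (9), Hall→StairA (6), C2→StairC (7); capacity 9 + 6 + 7 = 22.

22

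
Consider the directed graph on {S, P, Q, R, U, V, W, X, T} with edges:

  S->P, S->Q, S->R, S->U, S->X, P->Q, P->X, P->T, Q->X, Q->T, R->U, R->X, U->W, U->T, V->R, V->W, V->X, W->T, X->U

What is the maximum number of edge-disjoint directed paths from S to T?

4

Assign every edge capacity 1; by Menger, the answer equals the max flow.
Path S→P→T (+1); total 1.
Path S→Q→T (+1); total 2.
Path S→U→T (+1); total 3.
Path S→R→U→W→T (+1); total 4.
No residual S→T path; max flow = 4.
Certifying cut of size 4: {S→P, S→Q, U→T, U→W}.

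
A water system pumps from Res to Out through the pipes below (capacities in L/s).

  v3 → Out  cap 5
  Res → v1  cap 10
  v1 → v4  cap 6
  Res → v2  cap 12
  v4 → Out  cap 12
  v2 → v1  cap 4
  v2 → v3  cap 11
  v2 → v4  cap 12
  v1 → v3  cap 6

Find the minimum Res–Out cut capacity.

Augment Res→v1→v3→Out: bottleneck 5, flow now 5.
Augment Res→v1→v4→Out: bottleneck 5, flow now 10.
Augment Res→v2→v4→Out: bottleneck 7, flow now 17.
No augmenting path remains; maximum flow = 17.
By max-flow min-cut, the minimum cut capacity equals the max flow.
In the residual graph, reachable from Res: {Res, v1, v2, v3, v4}.
Min-cut edges: v3→Out (5), v4→Out (12); capacity 5 + 12 = 17.

17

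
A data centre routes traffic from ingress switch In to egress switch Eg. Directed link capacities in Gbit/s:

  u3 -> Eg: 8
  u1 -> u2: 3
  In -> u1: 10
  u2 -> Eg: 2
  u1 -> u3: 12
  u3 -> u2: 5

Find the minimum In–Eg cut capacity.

Augment In→u1→u2→Eg: bottleneck 2, flow now 2.
Augment In→u1→u3→Eg: bottleneck 8, flow now 10.
No augmenting path remains; maximum flow = 10.
By max-flow min-cut, the minimum cut capacity equals the max flow.
In the residual graph, reachable from In: {In}.
Min-cut edges: In→u1 (10); capacity 10 = 10.

10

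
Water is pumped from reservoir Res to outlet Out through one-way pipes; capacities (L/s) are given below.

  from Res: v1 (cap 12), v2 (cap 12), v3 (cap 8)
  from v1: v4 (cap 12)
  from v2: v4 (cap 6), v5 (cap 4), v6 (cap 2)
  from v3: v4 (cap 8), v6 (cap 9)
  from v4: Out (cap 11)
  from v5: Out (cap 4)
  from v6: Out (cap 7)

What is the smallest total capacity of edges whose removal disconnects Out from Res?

22

Augment Res→v1→v4→Out: bottleneck 11, flow now 11.
Augment Res→v2→v5→Out: bottleneck 4, flow now 15.
Augment Res→v2→v6→Out: bottleneck 2, flow now 17.
Augment Res→v3→v6→Out: bottleneck 5, flow now 22.
No augmenting path remains; maximum flow = 22.
By max-flow min-cut, the minimum cut capacity equals the max flow.
In the residual graph, reachable from Res: {Res, v1, v2, v3, v4, v6}.
Min-cut edges: v2→v5 (4), v4→Out (11), v6→Out (7); capacity 4 + 11 + 7 = 22.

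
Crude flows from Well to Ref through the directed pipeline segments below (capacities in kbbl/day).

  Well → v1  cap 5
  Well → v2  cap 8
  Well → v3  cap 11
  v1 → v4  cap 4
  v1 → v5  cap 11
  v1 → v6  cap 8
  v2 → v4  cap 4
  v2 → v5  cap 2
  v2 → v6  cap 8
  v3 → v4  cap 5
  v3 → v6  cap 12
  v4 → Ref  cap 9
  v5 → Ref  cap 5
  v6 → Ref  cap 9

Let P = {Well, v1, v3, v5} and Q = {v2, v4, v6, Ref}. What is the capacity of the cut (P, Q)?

Edges leaving {Well, v1, v3, v5}: Well→v2 (8), v1→v4 (4), v1→v6 (8), v3→v4 (5), v3→v6 (12), v5→Ref (5).
Cut capacity = 8 + 4 + 8 + 5 + 12 + 5 = 42.

42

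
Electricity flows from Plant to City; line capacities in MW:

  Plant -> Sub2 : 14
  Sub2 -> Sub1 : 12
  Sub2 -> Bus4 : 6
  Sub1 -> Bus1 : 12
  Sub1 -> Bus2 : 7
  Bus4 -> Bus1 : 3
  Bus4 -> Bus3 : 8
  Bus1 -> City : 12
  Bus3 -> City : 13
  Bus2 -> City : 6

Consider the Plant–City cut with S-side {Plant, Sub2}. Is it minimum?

Given cut capacity: 12 + 6 = 18.
Augment Plant→Sub2→Sub1→Bus1→City: bottleneck 12, flow now 12.
Augment Plant→Sub2→Bus4→Bus3→City: bottleneck 2, flow now 14.
No augmenting path remains; maximum flow = 14.
In the residual graph, reachable from Plant: {Plant}.
Min-cut edges: Plant→Sub2 (14); capacity 14 = 14.
Cut capacity 18 exceeds the max flow 14, so it is not minimum.

No — its capacity is 18, but the minimum cut has capacity 14.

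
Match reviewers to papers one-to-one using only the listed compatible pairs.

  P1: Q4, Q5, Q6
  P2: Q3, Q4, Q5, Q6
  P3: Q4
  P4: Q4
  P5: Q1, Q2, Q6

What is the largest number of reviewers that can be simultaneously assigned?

Unit-capacity flow: source→left, listed edges, right→sink; max matching = max flow.
Augmenting path P1→Q4 (+1); matched 1.
Augmenting path P2→Q3 (+1); matched 2.
Augmenting path P5→Q1 (+1); matched 3.
Augmenting path P3→Q4→P1→Q5 (+1); matched 4.
No augmenting path remains; maximum matching = 4.
König certificate: {P1, P2, P5, Q4} is a vertex cover of size 4 (every listed pair touches it), so no matching can be larger.

4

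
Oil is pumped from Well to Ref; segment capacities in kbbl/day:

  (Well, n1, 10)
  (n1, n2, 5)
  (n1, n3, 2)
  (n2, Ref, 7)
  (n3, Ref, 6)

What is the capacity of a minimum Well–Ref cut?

Augment Well→n1→n2→Ref: bottleneck 5, flow now 5.
Augment Well→n1→n3→Ref: bottleneck 2, flow now 7.
No augmenting path remains; maximum flow = 7.
By max-flow min-cut, the minimum cut capacity equals the max flow.
In the residual graph, reachable from Well: {Well, n1}.
Min-cut edges: n1→n2 (5), n1→n3 (2); capacity 5 + 2 = 7.

7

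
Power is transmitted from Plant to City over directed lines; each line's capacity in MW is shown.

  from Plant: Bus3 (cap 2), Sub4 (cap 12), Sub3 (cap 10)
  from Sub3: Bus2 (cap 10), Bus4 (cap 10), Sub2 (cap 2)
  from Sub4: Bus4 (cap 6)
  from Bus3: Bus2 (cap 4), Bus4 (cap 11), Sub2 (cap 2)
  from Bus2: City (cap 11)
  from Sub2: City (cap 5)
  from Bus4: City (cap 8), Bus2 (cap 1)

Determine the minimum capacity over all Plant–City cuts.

Augment Plant→Sub3→Bus2→City: bottleneck 10, flow now 10.
Augment Plant→Sub4→Bus4→City: bottleneck 6, flow now 16.
Augment Plant→Bus3→Bus2→City: bottleneck 1, flow now 17.
Augment Plant→Bus3→Sub2→City: bottleneck 1, flow now 18.
No augmenting path remains; maximum flow = 18.
By max-flow min-cut, the minimum cut capacity equals the max flow.
In the residual graph, reachable from Plant: {Plant, Sub4}.
Min-cut edges: Plant→Sub3 (10), Plant→Bus3 (2), Sub4→Bus4 (6); capacity 10 + 2 + 6 = 18.

18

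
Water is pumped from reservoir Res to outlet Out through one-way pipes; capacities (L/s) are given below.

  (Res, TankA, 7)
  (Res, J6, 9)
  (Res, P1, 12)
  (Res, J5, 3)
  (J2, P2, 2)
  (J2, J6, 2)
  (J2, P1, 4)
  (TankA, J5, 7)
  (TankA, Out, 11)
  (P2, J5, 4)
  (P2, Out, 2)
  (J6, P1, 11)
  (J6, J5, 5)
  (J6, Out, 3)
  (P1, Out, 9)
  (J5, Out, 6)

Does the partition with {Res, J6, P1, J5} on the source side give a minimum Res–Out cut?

Given cut capacity: 7 + 3 + 9 + 6 = 25.
Augment Res→TankA→Out: bottleneck 7, flow now 7.
Augment Res→J6→Out: bottleneck 3, flow now 10.
Augment Res→P1→Out: bottleneck 9, flow now 19.
Augment Res→J5→Out: bottleneck 3, flow now 22.
Augment Res→J6→J5→Out: bottleneck 3, flow now 25.
No augmenting path remains; maximum flow = 25.
Cut capacity 25 equals the max flow, so it is a minimum cut.

Yes — it is a minimum cut (capacity 25).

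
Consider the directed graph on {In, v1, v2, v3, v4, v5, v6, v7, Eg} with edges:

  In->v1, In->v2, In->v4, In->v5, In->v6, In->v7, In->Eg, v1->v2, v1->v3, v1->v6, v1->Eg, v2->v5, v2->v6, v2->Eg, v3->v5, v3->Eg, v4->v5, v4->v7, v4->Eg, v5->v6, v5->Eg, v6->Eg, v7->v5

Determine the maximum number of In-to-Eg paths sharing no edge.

6

Assign every edge capacity 1; by Menger, the answer equals the max flow.
Path In→Eg (+1); total 1.
Path In→v1→Eg (+1); total 2.
Path In→v2→Eg (+1); total 3.
Path In→v4→Eg (+1); total 4.
Path In→v5→Eg (+1); total 5.
Path In→v6→Eg (+1); total 6.
No residual In→Eg path; max flow = 6.
Certifying cut of size 6: {In→Eg, In→v1, In→v2, In→v4, v5→Eg, v6→Eg}.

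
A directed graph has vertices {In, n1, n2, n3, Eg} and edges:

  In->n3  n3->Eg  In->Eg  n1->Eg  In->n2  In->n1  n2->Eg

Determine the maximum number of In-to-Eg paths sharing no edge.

4

Assign every edge capacity 1; by Menger, the answer equals the max flow.
Path In→Eg (+1); total 1.
Path In→n1→Eg (+1); total 2.
Path In→n2→Eg (+1); total 3.
Path In→n3→Eg (+1); total 4.
No residual In→Eg path; max flow = 4.
Certifying cut of size 4: {In→Eg, In→n1, In→n2, In→n3}.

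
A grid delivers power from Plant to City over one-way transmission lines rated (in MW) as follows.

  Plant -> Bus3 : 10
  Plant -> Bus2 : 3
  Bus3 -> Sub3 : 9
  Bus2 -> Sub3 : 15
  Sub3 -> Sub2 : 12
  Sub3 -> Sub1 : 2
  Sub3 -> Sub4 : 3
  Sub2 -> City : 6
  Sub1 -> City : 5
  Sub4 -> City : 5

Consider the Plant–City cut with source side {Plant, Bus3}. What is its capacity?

12

Edges leaving {Plant, Bus3}: Plant→Bus2 (3), Bus3→Sub3 (9).
Cut capacity = 3 + 9 = 12.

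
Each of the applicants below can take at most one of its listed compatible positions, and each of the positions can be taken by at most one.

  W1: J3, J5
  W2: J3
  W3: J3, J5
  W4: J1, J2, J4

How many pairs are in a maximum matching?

Unit-capacity flow: source→left, listed edges, right→sink; max matching = max flow.
Augmenting path W1→J3 (+1); matched 1.
Augmenting path W3→J5 (+1); matched 2.
Augmenting path W4→J1 (+1); matched 3.
No augmenting path remains; maximum matching = 3.
König certificate: {W4, J3, J5} is a vertex cover of size 3 (every listed pair touches it), so no matching can be larger.

3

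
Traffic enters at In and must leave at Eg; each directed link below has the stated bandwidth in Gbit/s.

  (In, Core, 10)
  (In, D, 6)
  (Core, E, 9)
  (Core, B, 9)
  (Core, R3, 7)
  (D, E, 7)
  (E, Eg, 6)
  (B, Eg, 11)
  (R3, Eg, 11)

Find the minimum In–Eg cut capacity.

Augment In→Core→E→Eg: bottleneck 6, flow now 6.
Augment In→Core→B→Eg: bottleneck 4, flow now 10.
Augment In→D→E→Core→B→Eg: bottleneck 5, flow now 15. (uses reverse residual edge)
Augment In→D→E→Core→R3→Eg: bottleneck 1, flow now 16. (uses reverse residual edge)
No augmenting path remains; maximum flow = 16.
By max-flow min-cut, the minimum cut capacity equals the max flow.
In the residual graph, reachable from In: {In}.
Min-cut edges: In→Core (10), In→D (6); capacity 10 + 6 = 16.

16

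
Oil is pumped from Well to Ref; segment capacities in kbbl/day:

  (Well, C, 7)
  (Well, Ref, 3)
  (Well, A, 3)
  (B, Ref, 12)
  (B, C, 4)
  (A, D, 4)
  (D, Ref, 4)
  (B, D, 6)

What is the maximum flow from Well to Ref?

6

Augment Well→Ref: bottleneck 3, flow now 3.
Augment Well→A→D→Ref: bottleneck 3, flow now 6.
No augmenting path remains; maximum flow = 6.
In the residual graph, reachable from Well: {Well, C}.
Min-cut edges: Well→A (3), Well→Ref (3); capacity 3 + 3 = 6.
This cut is saturated, so no flow can exceed 6.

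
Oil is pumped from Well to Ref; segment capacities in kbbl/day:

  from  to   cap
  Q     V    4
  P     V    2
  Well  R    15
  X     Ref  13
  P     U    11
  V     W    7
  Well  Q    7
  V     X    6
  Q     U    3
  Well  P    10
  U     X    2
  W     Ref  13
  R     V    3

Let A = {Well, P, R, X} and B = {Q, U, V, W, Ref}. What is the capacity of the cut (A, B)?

36

Edges leaving {Well, P, R, X}: Well→Q (7), P→U (11), P→V (2), R→V (3), X→Ref (13).
Cut capacity = 7 + 11 + 2 + 3 + 13 = 36.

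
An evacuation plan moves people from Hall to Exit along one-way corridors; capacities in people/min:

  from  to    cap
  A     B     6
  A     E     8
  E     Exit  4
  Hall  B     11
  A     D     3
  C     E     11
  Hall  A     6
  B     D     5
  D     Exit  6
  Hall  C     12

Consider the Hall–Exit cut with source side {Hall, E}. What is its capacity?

Edges leaving {Hall, E}: Hall→A (6), Hall→B (11), Hall→C (12), E→Exit (4).
Cut capacity = 6 + 11 + 12 + 4 = 33.

33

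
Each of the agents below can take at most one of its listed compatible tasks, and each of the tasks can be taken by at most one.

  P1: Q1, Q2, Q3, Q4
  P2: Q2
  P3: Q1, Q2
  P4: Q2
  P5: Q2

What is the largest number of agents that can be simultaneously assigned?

Unit-capacity flow: source→left, listed edges, right→sink; max matching = max flow.
Augmenting path P1→Q1 (+1); matched 1.
Augmenting path P2→Q2 (+1); matched 2.
Augmenting path P3→Q1→P1→Q3 (+1); matched 3.
No augmenting path remains; maximum matching = 3.
König certificate: {P1, P3, Q2} is a vertex cover of size 3 (every listed pair touches it), so no matching can be larger.

3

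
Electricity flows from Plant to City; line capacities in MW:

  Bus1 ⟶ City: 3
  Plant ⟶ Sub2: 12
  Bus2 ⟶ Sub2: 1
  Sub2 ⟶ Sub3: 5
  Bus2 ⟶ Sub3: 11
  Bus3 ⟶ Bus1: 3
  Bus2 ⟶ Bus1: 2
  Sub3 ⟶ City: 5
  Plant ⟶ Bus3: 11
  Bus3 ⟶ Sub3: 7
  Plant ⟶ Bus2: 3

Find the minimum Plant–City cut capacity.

Augment Plant→Sub2→Sub3→City: bottleneck 5, flow now 5.
Augment Plant→Bus2→Bus1→City: bottleneck 2, flow now 7.
Augment Plant→Bus3→Bus1→City: bottleneck 1, flow now 8.
No augmenting path remains; maximum flow = 8.
By max-flow min-cut, the minimum cut capacity equals the max flow.
In the residual graph, reachable from Plant: {Plant, Sub2, Bus2, Bus3, Sub3, Bus1}.
Min-cut edges: Sub3→City (5), Bus1→City (3); capacity 5 + 3 = 8.

8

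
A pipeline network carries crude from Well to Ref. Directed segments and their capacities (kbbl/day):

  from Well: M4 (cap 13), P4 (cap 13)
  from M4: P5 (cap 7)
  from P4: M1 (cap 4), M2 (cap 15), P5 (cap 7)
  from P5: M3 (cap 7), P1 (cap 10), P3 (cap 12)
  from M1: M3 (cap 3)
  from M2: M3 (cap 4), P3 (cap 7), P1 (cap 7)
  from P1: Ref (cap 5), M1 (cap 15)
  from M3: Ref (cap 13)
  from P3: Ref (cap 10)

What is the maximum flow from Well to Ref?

20

Augment Well→M4→P5→P1→Ref: bottleneck 5, flow now 5.
Augment Well→M4→P5→M3→Ref: bottleneck 2, flow now 7.
Augment Well→P4→P5→M3→Ref: bottleneck 5, flow now 12.
Augment Well→P4→P5→P3→Ref: bottleneck 2, flow now 14.
Augment Well→P4→M1→M3→Ref: bottleneck 3, flow now 17.
Augment Well→P4→M2→M3→Ref: bottleneck 3, flow now 20.
No augmenting path remains; maximum flow = 20.
In the residual graph, reachable from Well: {Well, M4}.
Min-cut edges: Well→P4 (13), M4→P5 (7); capacity 13 + 7 = 20.
This cut is saturated, so no flow can exceed 20.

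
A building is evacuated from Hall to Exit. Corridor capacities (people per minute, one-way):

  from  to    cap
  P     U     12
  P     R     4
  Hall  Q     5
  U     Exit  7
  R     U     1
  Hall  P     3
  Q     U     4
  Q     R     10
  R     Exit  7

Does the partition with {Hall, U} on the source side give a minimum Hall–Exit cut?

No — its capacity is 15, but the minimum cut has capacity 8.

Given cut capacity: 3 + 5 + 7 = 15.
Augment Hall→P→R→Exit: bottleneck 3, flow now 3.
Augment Hall→Q→R→Exit: bottleneck 4, flow now 7.
Augment Hall→Q→U→Exit: bottleneck 1, flow now 8.
No augmenting path remains; maximum flow = 8.
In the residual graph, reachable from Hall: {Hall}.
Min-cut edges: Hall→P (3), Hall→Q (5); capacity 3 + 5 = 8.
Cut capacity 15 exceeds the max flow 8, so it is not minimum.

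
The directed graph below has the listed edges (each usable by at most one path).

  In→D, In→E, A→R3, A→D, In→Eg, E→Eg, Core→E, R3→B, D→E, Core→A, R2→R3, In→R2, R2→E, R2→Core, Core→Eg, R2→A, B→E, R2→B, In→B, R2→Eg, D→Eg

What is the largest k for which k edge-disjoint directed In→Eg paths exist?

4

Assign every edge capacity 1; by Menger, the answer equals the max flow.
Path In→Eg (+1); total 1.
Path In→R2→Eg (+1); total 2.
Path In→D→Eg (+1); total 3.
Path In→E→Eg (+1); total 4.
No residual In→Eg path; max flow = 4.
Certifying cut of size 4: {E→Eg, In→D, In→Eg, In→R2}.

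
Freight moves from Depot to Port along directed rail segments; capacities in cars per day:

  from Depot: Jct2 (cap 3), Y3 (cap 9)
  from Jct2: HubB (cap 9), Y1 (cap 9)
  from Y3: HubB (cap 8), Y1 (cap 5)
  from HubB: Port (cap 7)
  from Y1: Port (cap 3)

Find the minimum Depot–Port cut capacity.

10

Augment Depot→Jct2→HubB→Port: bottleneck 3, flow now 3.
Augment Depot→Y3→HubB→Port: bottleneck 4, flow now 7.
Augment Depot→Y3→Y1→Port: bottleneck 3, flow now 10.
No augmenting path remains; maximum flow = 10.
By max-flow min-cut, the minimum cut capacity equals the max flow.
In the residual graph, reachable from Depot: {Depot, Jct2, Y3, HubB, Y1}.
Min-cut edges: HubB→Port (7), Y1→Port (3); capacity 7 + 3 = 10.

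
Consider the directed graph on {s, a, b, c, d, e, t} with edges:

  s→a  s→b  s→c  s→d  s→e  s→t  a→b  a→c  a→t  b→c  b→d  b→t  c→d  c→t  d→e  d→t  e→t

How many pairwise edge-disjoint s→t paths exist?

Assign every edge capacity 1; by Menger, the answer equals the max flow.
Path s→t (+1); total 1.
Path s→a→t (+1); total 2.
Path s→b→t (+1); total 3.
Path s→c→t (+1); total 4.
Path s→d→t (+1); total 5.
Path s→e→t (+1); total 6.
No residual s→t path; max flow = 6.
Certifying cut of size 6: {s→a, s→b, s→c, s→d, s→e, s→t}.

6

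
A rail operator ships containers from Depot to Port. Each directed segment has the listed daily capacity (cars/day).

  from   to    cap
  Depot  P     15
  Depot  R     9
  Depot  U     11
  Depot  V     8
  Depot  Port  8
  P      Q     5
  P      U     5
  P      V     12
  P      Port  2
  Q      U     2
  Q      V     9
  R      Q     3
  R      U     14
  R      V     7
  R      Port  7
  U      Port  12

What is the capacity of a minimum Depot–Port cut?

Augment Depot→Port: bottleneck 8, flow now 8.
Augment Depot→P→Port: bottleneck 2, flow now 10.
Augment Depot→R→Port: bottleneck 7, flow now 17.
Augment Depot→U→Port: bottleneck 11, flow now 28.
Augment Depot→P→U→Port: bottleneck 1, flow now 29.
No augmenting path remains; maximum flow = 29.
By max-flow min-cut, the minimum cut capacity equals the max flow.
In the residual graph, reachable from Depot: {Depot, P, Q, R, U, V}.
Min-cut edges: Depot→Port (8), P→Port (2), R→Port (7), U→Port (12); capacity 8 + 2 + 7 + 12 = 29.

29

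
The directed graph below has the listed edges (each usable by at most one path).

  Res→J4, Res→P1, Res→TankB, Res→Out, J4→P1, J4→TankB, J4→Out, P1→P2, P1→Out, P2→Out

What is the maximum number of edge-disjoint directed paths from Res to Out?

3

Assign every edge capacity 1; by Menger, the answer equals the max flow.
Path Res→Out (+1); total 1.
Path Res→J4→Out (+1); total 2.
Path Res→P1→Out (+1); total 3.
No residual Res→Out path; max flow = 3.
Certifying cut of size 3: {Res→J4, Res→Out, Res→P1}.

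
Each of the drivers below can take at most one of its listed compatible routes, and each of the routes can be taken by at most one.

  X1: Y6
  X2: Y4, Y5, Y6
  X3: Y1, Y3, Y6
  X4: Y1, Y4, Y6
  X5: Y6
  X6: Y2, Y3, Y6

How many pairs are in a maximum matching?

Unit-capacity flow: source→left, listed edges, right→sink; max matching = max flow.
Augmenting path X1→Y6 (+1); matched 1.
Augmenting path X2→Y4 (+1); matched 2.
Augmenting path X3→Y1 (+1); matched 3.
Augmenting path X6→Y2 (+1); matched 4.
Augmenting path X4→Y1→X3→Y3 (+1); matched 5.
No augmenting path remains; maximum matching = 5.
König certificate: {X2, X3, X4, X6, Y6} is a vertex cover of size 5 (every listed pair touches it), so no matching can be larger.

5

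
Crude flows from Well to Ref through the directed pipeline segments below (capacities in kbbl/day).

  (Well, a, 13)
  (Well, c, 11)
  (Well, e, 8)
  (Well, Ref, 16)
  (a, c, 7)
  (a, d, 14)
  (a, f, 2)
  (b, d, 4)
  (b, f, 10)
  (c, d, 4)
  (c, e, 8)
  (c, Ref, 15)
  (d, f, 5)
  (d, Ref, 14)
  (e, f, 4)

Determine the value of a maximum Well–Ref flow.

40

Augment Well→Ref: bottleneck 16, flow now 16.
Augment Well→c→Ref: bottleneck 11, flow now 27.
Augment Well→a→c→Ref: bottleneck 4, flow now 31.
Augment Well→a→d→Ref: bottleneck 9, flow now 40.
No augmenting path remains; maximum flow = 40.
In the residual graph, reachable from Well: {Well, e, f}.
Min-cut edges: Well→a (13), Well→c (11), Well→Ref (16); capacity 13 + 11 + 16 = 40.
This cut is saturated, so no flow can exceed 40.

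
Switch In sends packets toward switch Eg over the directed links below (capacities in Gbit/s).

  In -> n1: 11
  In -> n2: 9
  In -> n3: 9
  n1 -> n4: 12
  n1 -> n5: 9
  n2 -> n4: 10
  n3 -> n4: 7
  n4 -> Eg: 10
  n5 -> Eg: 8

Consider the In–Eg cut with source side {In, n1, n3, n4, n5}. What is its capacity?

Edges leaving {In, n1, n3, n4, n5}: In→n2 (9), n4→Eg (10), n5→Eg (8).
Cut capacity = 9 + 10 + 8 = 27.

27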